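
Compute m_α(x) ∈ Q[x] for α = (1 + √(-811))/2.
m_α(x) = x^2 - x + 203

From 2α - 1 = √(-811), squaring gives (2α - 1)^2 = -811, i.e. 4α^2 - 4α + 1 = -811, so α^2 - α + (1 + 811)/4 = 0. Since -811 ≡ 1 (mod 4), (1 + 811)/4 = 203 ∈ Z. The polynomial x^2 - x + 203 has discriminant 1 - 4·(203) = -811, which is not a perfect square in Q (d = -811 is squarefree and ≠ 1), so x^2 - x + 203 is irreducible over Q. It is the minimal polynomial of α.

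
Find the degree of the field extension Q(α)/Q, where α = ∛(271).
[Q(α):Q] = 3

The minimal polynomial of α is x^3 - 271, irreducible over Q since 271 is not a perfect cube (so x^3 - 271 has no rational root). Hence [Q(α):Q] = deg(m_α) = 3.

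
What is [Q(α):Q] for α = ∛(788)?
[Q(α):Q] = 3

The minimal polynomial of α is x^3 - 788, irreducible over Q since 788 is not a perfect cube (so x^3 - 788 has no rational root). Hence [Q(α):Q] = deg(m_α) = 3.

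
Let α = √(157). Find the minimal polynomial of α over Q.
m_α(x) = x^2 - 157

α satisfies α^2 - 157 = 0, so x^2 - 157 annihilates α. Since d = 157 is squarefree and ≠ 1, it is not a perfect square in Q, so x^2 - 157 has no rational root and is therefore irreducible over Q (a degree-2 polynomial over a field is irreducible iff it has no root). Hence m_α(x) = x^2 - 157.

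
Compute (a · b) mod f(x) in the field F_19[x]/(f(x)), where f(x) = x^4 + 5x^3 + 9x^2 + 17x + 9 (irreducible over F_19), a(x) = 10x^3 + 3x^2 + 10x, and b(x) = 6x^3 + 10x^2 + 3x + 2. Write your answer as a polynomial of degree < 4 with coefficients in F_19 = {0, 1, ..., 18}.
a · b ≡ 7x^3 + 4x^2 + 16x + 17 (mod f(x))

Multiply in F_19[x]: a(x)·b(x) = (10x^3 + 3x^2 + 10x)·(6x^3 + 10x^2 + 3x + 2) = 3x^6 + 4x^5 + 6x^4 + 15x^3 + 17x^2 + x. This has degree ≥ 4, so divide by f(x) over F_19: 3x^6 + 4x^5 + 6x^4 + 15x^3 + 17x^2 + x = (3x^2 + 8x + 15)·(x^4 + 5x^3 + 9x^2 + 17x + 9) + (7x^3 + 4x^2 + 16x + 17). Hence a·b ≡ 7x^3 + 4x^2 + 16x + 17 (mod f). (F_19[x]/(f) is a field with 19^4 = 130321 elements since f is irreducible of degree 4.)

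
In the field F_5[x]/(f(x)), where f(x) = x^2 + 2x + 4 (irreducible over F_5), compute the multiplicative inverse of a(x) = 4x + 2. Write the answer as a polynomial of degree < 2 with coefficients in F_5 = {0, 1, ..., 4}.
a(x)^(-1) ≡ 3x + 2 (mod f(x))

Since f is irreducible over F_5, F_5[x]/(f) is a field and a(x) ≠ 0 has an inverse. Apply the extended Euclidean algorithm to f(x) and a(x) in F_5[x]: f(x) = (4x + 1)·a(x) + (2). The last nonzero remainder is the constant 2 = gcd(f, a) in F_5. Back-substituting through the division chain expresses 2 = s(x)·a(x) + t(x)·f(x) with s(x) ≡ x + 4 (mod f), so (x + 4)·a(x) ≡ 2 (mod f). Multiplying by 2^(-1) ≡ 3 in F_5 gives a(x)^(-1) ≡ 3·(x + 4) ≡ 3x + 2 (mod f). Check: (4x + 2)·(3x + 2) = 2x^2 + 4x + 4 ≡ 1 (mod x^2 + 2x + 4).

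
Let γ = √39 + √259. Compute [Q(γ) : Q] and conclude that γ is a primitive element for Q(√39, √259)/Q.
[Q(γ) : Q] = 4 (equivalently, Q(γ) = Q(√39, √259))

Obviously Q(γ) ⊆ Q(√39, √259), and [Q(√39, √259):Q] = 4 (since 39, 259 are distinct squarefree integers > 1 with 10101 not a perfect square). To show equality we compute the minimal polynomial of γ. From γ = √39 + √259: γ^2 = 39 + 2√(10101) + 259 = 298 + 2√(10101), so γ^2 - 298 = 2√(10101); squaring, (γ^2 - 298)^2 = 4·10101, i.e. γ^4 - 596γ^2 + 88804 - 40404 = 0, i.e. γ^4 - 596γ^2 + 48400 = 0. So γ is a root of x^4 - 596x^2 + 48400. This polynomial is irreducible over Q: it has no rational root (each ±√39 ± √259 is irrational), and any factorization into two quadratics over Q would force √(10101) ∈ Q (pairing opposite roots) or √39, √259 ∈ Q (other pairings), all impossible. Hence [Q(γ):Q] = 4 = [Q(√39, √259):Q], so Q(γ) = Q(√39, √259).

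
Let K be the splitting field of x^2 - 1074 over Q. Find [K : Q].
[K : Q] = 2

f(x) = x^2 - 1074 factors as (x - √1074)(x + √1074). The splitting field is K = Q(√1074). Since 1074 is squarefree and > 1, it is not a perfect square, so x^2 - 1074 is irreducible over Q and [Q(√1074) : Q] = 2. Hence [K : Q] = 2.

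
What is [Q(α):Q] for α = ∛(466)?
[Q(α):Q] = 3

The minimal polynomial of α is x^3 - 466, irreducible over Q since 466 is not a perfect cube (so x^3 - 466 has no rational root). Hence [Q(α):Q] = deg(m_α) = 3.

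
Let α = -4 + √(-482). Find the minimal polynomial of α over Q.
m_α(x) = x^2 + 8x + 498

From α + 4 = √(-482), squaring gives (α + 4)^2 = -482, i.e. α^2 + 8α + 16 = -482, so α^2 + 8α + 498 = 0. The discriminant of x^2 + 8x + 498 is (8)^2 - 4·(498) = 64 - 1992 = -1928, and 4·(-482) is not a perfect square in Q since -482 is squarefree and ≠ 1. Hence x^2 + 8x + 498 is irreducible over Q and is the minimal polynomial of α.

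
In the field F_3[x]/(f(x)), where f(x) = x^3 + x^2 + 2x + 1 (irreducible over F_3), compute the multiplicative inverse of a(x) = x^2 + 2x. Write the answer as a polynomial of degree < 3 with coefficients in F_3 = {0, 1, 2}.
a(x)^(-1) ≡ 2x^2 (mod f(x))

Since f is irreducible over F_3, F_3[x]/(f) is a field and a(x) ≠ 0 has an inverse. Apply the extended Euclidean algorithm to f(x) and a(x) in F_3[x]: f(x) = (x + 2)·a(x) + (x + 1);  a(x) = (x + 1)·(x + 1) + (2). The last nonzero remainder is the constant 2 = gcd(f, a) in F_3. Back-substituting through the division chain expresses 2 = s(x)·a(x) + t(x)·f(x) with s(x) ≡ x^2 (mod f), so (x^2)·a(x) ≡ 2 (mod f). Multiplying by 2^(-1) ≡ 2 in F_3 gives a(x)^(-1) ≡ 2·(x^2) ≡ 2x^2 (mod f). Check: (x^2 + 2x)·(2x^2) = 2x^4 + x^3 ≡ 1 (mod x^3 + x^2 + 2x + 1).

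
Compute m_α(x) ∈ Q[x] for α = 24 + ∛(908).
m_α(x) = x^3 - 72x^2 + 1728x - 14732

Set β = α - 24 = ∛(908), so β^3 = 908. Then (α - 24)^3 - 908 = 0, i.e. α is a root of g(x) = (x - 24)^3 - 908 = x^3 - 72x^2 + 1728x - 14732. Since g(x) = h(x - 24) where h(x) = x^3 - 908, and h is irreducible over Q (because 908 is not a perfect cube, so h has no rational root, and a monic cubic with no rational root is irreducible), g is also irreducible (irreducibility is preserved under the substitution x → x - 24). Hence m_α(x) = x^3 - 72x^2 + 1728x - 14732.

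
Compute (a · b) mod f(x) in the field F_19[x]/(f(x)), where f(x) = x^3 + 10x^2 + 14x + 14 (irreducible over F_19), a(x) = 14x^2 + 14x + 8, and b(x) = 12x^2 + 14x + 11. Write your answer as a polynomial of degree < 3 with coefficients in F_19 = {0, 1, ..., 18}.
a · b ≡ 6x^2 + 17x + 6 (mod f(x))

Multiply in F_19[x]: a(x)·b(x) = (14x^2 + 14x + 8)·(12x^2 + 14x + 11) = 16x^4 + 3x^3 + 9x^2 + 12. This has degree ≥ 3, so divide by f(x) over F_19: 16x^4 + 3x^3 + 9x^2 + 12 = (16x + 14)·(x^3 + 10x^2 + 14x + 14) + (6x^2 + 17x + 6). Hence a·b ≡ 6x^2 + 17x + 6 (mod f). (F_19[x]/(f) is a field with 19^3 = 6859 elements since f is irreducible of degree 3.)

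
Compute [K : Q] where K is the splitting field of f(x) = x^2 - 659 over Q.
[K : Q] = 2

f(x) = x^2 - 659 factors as (x - √659)(x + √659). The splitting field is K = Q(√659). Since 659 is squarefree and > 1, it is not a perfect square, so x^2 - 659 is irreducible over Q and [Q(√659) : Q] = 2. Hence [K : Q] = 2.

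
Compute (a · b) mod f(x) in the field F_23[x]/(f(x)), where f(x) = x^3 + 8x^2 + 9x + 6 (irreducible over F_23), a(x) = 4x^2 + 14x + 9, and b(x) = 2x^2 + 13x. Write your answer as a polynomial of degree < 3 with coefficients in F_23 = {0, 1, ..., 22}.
a · b ≡ 17x + 19 (mod f(x))

Multiply in F_23[x]: a(x)·b(x) = (4x^2 + 14x + 9)·(2x^2 + 13x) = 8x^4 + 11x^3 + 16x^2 + 2x. This has degree ≥ 3, so divide by f(x) over F_23: 8x^4 + 11x^3 + 16x^2 + 2x = (8x + 16)·(x^3 + 8x^2 + 9x + 6) + (17x + 19). Hence a·b ≡ 17x + 19 (mod f). (F_23[x]/(f) is a field with 23^3 = 12167 elements since f is irreducible of degree 3.)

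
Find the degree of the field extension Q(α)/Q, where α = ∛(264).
[Q(α):Q] = 3

The minimal polynomial of α is x^3 - 264, irreducible over Q since 264 is not a perfect cube (so x^3 - 264 has no rational root). Hence [Q(α):Q] = deg(m_α) = 3.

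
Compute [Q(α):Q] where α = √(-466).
[Q(α):Q] = 2

[Q(α):Q] equals the degree of the minimal polynomial of α. Here α^2 = -466 and x^2 + 466 is irreducible (d = -466 is squarefree, ≠ 1, hence not a square), so deg(m_α) = 2. Thus [Q(α):Q] = 2.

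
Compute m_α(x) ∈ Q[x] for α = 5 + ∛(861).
m_α(x) = x^3 - 15x^2 + 75x - 986

Set β = α - 5 = ∛(861), so β^3 = 861. Then (α - 5)^3 - 861 = 0, i.e. α is a root of g(x) = (x - 5)^3 - 861 = x^3 - 15x^2 + 75x - 986. Since g(x) = h(x - 5) where h(x) = x^3 - 861, and h is irreducible over Q (because 861 is not a perfect cube, so h has no rational root, and a monic cubic with no rational root is irreducible), g is also irreducible (irreducibility is preserved under the substitution x → x - 5). Hence m_α(x) = x^3 - 15x^2 + 75x - 986.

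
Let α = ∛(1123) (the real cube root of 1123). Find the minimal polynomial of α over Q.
m_α(x) = x^3 - 1123

α satisfies α^3 = 1123, so x^3 - 1123 annihilates α. By the rational root test, a rational root p/q (in lowest terms) of x^3 - 1123 would satisfy p^3 = 1123 q^3, forcing q = 1 and p^3 = 1123; but 1123 is not a perfect cube, contradiction. A monic cubic over Q with no rational root is irreducible (any nontrivial factorization would include a linear factor). Hence x^3 - 1123 is the minimal polynomial of α, and in particular [Q(α):Q] = 3.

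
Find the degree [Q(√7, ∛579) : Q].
[Q(√7, ∛579) : Q] = 6

Let L = Q(√7, ∛579). Since Q(√7) ⊂ L and [Q(√7):Q] = 2, the tower law gives 2 | [L:Q]. Likewise Q(∛579) ⊂ L with [Q(∛579):Q] = 3 (because 579 is not a perfect cube), so 3 | [L:Q]. As gcd(2,3) = 1, [L:Q] is divisible by 6. Conversely L is generated over Q by √7 and ∛579, so [L:Q] ≤ 2·3 = 6. Therefore [Q(√7, ∛579) : Q] = 6.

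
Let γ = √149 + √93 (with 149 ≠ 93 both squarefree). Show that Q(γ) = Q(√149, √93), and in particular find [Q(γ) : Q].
[Q(γ) : Q] = 4 (equivalently, Q(γ) = Q(√149, √93))

Obviously Q(γ) ⊆ Q(√149, √93), and [Q(√149, √93):Q] = 4 (since 149, 93 are distinct squarefree integers > 1 with 13857 not a perfect square). To show equality we compute the minimal polynomial of γ. From γ = √149 + √93: γ^2 = 149 + 2√(13857) + 93 = 242 + 2√(13857), so γ^2 - 242 = 2√(13857); squaring, (γ^2 - 242)^2 = 4·13857, i.e. γ^4 - 484γ^2 + 58564 - 55428 = 0, i.e. γ^4 - 484γ^2 + 3136 = 0. So γ is a root of x^4 - 484x^2 + 3136. This polynomial is irreducible over Q: it has no rational root (each ±√149 ± √93 is irrational), and any factorization into two quadratics over Q would force √(13857) ∈ Q (pairing opposite roots) or √149, √93 ∈ Q (other pairings), all impossible. Hence [Q(γ):Q] = 4 = [Q(√149, √93):Q], so Q(γ) = Q(√149, √93).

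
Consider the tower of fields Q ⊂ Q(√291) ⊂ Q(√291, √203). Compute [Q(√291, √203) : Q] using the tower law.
[Q(√291, √203) : Q] = 4

[Q(√291):Q] = 2 (min poly x^2 - 291, irreducible since 291 is squarefree > 1). For the top step, suppose √203 ∈ Q(√291), say √203 = c + d√291 with c, d ∈ Q. Squaring: 203 = c^2 + 291d^2 + 2cd√291. Since √291 ∉ Q this forces 2cd = 0. If d = 0 then √203 = c ∈ Q, contradicting 203 squarefree > 1. If c = 0 then 203 = 291d^2, so 291·203 = (291d)^2 is a perfect square in Q — but 291·203 = 59073 is not a perfect square (since 291 and 203 are distinct squarefree integers). Contradiction. Hence √203 ∉ Q(√291), so x^2 - 203 stays irreducible over Q(√291) and [Q(√291, √203) : Q(√291)] = 2. By the tower law, [Q(√291, √203) : Q] = 2 · 2 = 4.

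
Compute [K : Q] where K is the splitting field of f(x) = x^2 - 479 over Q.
[K : Q] = 2

f(x) = x^2 - 479 factors as (x - √479)(x + √479). The splitting field is K = Q(√479). Since 479 is squarefree and > 1, it is not a perfect square, so x^2 - 479 is irreducible over Q and [Q(√479) : Q] = 2. Hence [K : Q] = 2.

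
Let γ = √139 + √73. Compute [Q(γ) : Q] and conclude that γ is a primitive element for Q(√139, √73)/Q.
[Q(γ) : Q] = 4 (equivalently, Q(γ) = Q(√139, √73))

Obviously Q(γ) ⊆ Q(√139, √73), and [Q(√139, √73):Q] = 4 (since 139, 73 are distinct squarefree integers > 1 with 10147 not a perfect square). To show equality we compute the minimal polynomial of γ. From γ = √139 + √73: γ^2 = 139 + 2√(10147) + 73 = 212 + 2√(10147), so γ^2 - 212 = 2√(10147); squaring, (γ^2 - 212)^2 = 4·10147, i.e. γ^4 - 424γ^2 + 44944 - 40588 = 0, i.e. γ^4 - 424γ^2 + 4356 = 0. So γ is a root of x^4 - 424x^2 + 4356. This polynomial is irreducible over Q: it has no rational root (each ±√139 ± √73 is irrational), and any factorization into two quadratics over Q would force √(10147) ∈ Q (pairing opposite roots) or √139, √73 ∈ Q (other pairings), all impossible. Hence [Q(γ):Q] = 4 = [Q(√139, √73):Q], so Q(γ) = Q(√139, √73).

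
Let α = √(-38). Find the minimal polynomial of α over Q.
m_α(x) = x^2 + 38

α satisfies α^2 + 38 = 0, so x^2 + 38 annihilates α. Since d = -38 is squarefree and ≠ 1, it is not a perfect square in Q, so x^2 + 38 has no rational root and is therefore irreducible over Q (a degree-2 polynomial over a field is irreducible iff it has no root). Hence m_α(x) = x^2 + 38.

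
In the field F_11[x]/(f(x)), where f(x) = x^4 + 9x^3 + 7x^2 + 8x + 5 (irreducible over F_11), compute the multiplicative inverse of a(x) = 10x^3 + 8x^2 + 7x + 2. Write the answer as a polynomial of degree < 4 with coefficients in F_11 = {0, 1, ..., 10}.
a(x)^(-1) ≡ 9x^3 + 4x^2 + 5x + 6 (mod f(x))

Since f is irreducible over F_11, F_11[x]/(f) is a field and a(x) ≠ 0 has an inverse. Apply the extended Euclidean algorithm to f(x) and a(x) in F_11[x]: f(x) = (10x + 5)·a(x) + (7x^2 + 8x + 6);  a(x) = (3x + 4)·(7x^2 + 8x + 6) + (x);  (7x^2 + 8x + 6) = (7x + 8)·(x) + (6). The last nonzero remainder is the constant 6 = gcd(f, a) in F_11. Back-substituting through the division chain expresses 6 = s(x)·a(x) + t(x)·f(x) with s(x) ≡ 10x^3 + 2x^2 + 8x + 3 (mod f), so (10x^3 + 2x^2 + 8x + 3)·a(x) ≡ 6 (mod f). Multiplying by 6^(-1) ≡ 2 in F_11 gives a(x)^(-1) ≡ 2·(10x^3 + 2x^2 + 8x + 3) ≡ 9x^3 + 4x^2 + 5x + 6 (mod f). Check: (10x^3 + 8x^2 + 7x + 2)·(9x^3 + 4x^2 + 5x + 6) = 2x^6 + 2x^5 + 2x^4 + 3x^3 + 3x^2 + 8x + 1 ≡ 1 (mod x^4 + 9x^3 + 7x^2 + 8x + 5).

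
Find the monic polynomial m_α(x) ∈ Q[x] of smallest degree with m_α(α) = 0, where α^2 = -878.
m_α(x) = x^2 + 878

α satisfies α^2 + 878 = 0, so x^2 + 878 annihilates α. Since d = -878 is squarefree and ≠ 1, it is not a perfect square in Q, so x^2 + 878 has no rational root and is therefore irreducible over Q (a degree-2 polynomial over a field is irreducible iff it has no root). Hence m_α(x) = x^2 + 878.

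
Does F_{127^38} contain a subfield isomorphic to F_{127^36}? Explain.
No: F_{127^36} is not a subfield of F_{127^38}

F_{p^m} embeds in F_{p^n} iff m | n. Here 36 ∤ 38 (since 38 = 1·36 + 2 with remainder 2 ≠ 0), so F_{127^36} is not a subfield of F_{127^38}. Equivalently: if it were, the tower law would give 36 = [F_{127^36}:F_127] dividing [F_{127^38}:F_127] = 38, contradiction.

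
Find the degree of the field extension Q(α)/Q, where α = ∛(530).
[Q(α):Q] = 3

The minimal polynomial of α is x^3 - 530, irreducible over Q since 530 is not a perfect cube (so x^3 - 530 has no rational root). Hence [Q(α):Q] = deg(m_α) = 3.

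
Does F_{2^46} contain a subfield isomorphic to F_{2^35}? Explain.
No: F_{2^35} is not a subfield of F_{2^46}

F_{p^m} embeds in F_{p^n} iff m | n. Here 35 ∤ 46 (since 46 = 1·35 + 11 with remainder 11 ≠ 0), so F_{2^35} is not a subfield of F_{2^46}. Equivalently: if it were, the tower law would give 35 = [F_{2^35}:F_2] dividing [F_{2^46}:F_2] = 46, contradiction.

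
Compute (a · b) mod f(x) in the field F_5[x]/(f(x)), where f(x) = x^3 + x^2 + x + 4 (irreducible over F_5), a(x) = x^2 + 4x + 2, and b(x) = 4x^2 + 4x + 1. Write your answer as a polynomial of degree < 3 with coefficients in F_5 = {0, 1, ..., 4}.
a · b ≡ 3 (mod f(x))

Multiply in F_5[x]: a(x)·b(x) = (x^2 + 4x + 2)·(4x^2 + 4x + 1) = 4x^4 + 2x + 2. This has degree ≥ 3, so divide by f(x) over F_5: 4x^4 + 2x + 2 = (4x + 1)·(x^3 + x^2 + x + 4) + (3). Hence a·b ≡ 3 (mod f). (F_5[x]/(f) is a field with 5^3 = 125 elements since f is irreducible of degree 3.)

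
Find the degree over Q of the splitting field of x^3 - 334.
[K : Q] = 6

The roots of x^3 - 334 are ∛334, ω∛334, ω^2∛334 where ω = e^(2πi/3) is a primitive cube root of unity, so K = Q(∛334, ω). Now [Q(∛334):Q] = 3 (since 334 is not a perfect cube, x^3 - 334 is irreducible) and [Q(ω):Q] = 2. Both 2 and 3 divide [K:Q], and [K:Q] ≤ 3·2 = 6, so [K:Q] = 6. (Equivalently: Q(∛334) ⊂ R but ω ∉ R, so [K : Q(∛334)] = 2.)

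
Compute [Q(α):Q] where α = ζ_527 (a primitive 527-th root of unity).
[Q(α):Q] = 480

The minimal polynomial of ζ_527 over Q is the 527-th cyclotomic polynomial Φ_527(x), which is irreducible over Q and has degree φ(527) = 480. Hence [Q(α):Q] = φ(527) = 480.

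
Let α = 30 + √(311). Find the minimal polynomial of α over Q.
m_α(x) = x^2 - 60x + 589

From α - 30 = √(311), squaring gives (α - 30)^2 = 311, i.e. α^2 - 60α + 900 = 311, so α^2 - 60α + 589 = 0. The discriminant of x^2 - 60x + 589 is (-60)^2 - 4·(589) = 3600 - 2356 = 1244, and 4·(311) is not a perfect square in Q since 311 is squarefree and ≠ 1. Hence x^2 - 60x + 589 is irreducible over Q and is the minimal polynomial of α.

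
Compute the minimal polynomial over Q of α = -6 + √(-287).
m_α(x) = x^2 + 12x + 323

From α + 6 = √(-287), squaring gives (α + 6)^2 = -287, i.e. α^2 + 12α + 36 = -287, so α^2 + 12α + 323 = 0. The discriminant of x^2 + 12x + 323 is (12)^2 - 4·(323) = 144 - 1292 = -1148, and 4·(-287) is not a perfect square in Q since -287 is squarefree and ≠ 1. Hence x^2 + 12x + 323 is irreducible over Q and is the minimal polynomial of α.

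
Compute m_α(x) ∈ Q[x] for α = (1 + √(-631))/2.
m_α(x) = x^2 - x + 158

From 2α - 1 = √(-631), squaring gives (2α - 1)^2 = -631, i.e. 4α^2 - 4α + 1 = -631, so α^2 - α + (1 + 631)/4 = 0. Since -631 ≡ 1 (mod 4), (1 + 631)/4 = 158 ∈ Z. The polynomial x^2 - x + 158 has discriminant 1 - 4·(158) = -631, which is not a perfect square in Q (d = -631 is squarefree and ≠ 1), so x^2 - x + 158 is irreducible over Q. It is the minimal polynomial of α.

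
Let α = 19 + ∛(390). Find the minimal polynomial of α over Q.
m_α(x) = x^3 - 57x^2 + 1083x - 7249

Set β = α - 19 = ∛(390), so β^3 = 390. Then (α - 19)^3 - 390 = 0, i.e. α is a root of g(x) = (x - 19)^3 - 390 = x^3 - 57x^2 + 1083x - 7249. Since g(x) = h(x - 19) where h(x) = x^3 - 390, and h is irreducible over Q (because 390 is not a perfect cube, so h has no rational root, and a monic cubic with no rational root is irreducible), g is also irreducible (irreducibility is preserved under the substitution x → x - 19). Hence m_α(x) = x^3 - 57x^2 + 1083x - 7249.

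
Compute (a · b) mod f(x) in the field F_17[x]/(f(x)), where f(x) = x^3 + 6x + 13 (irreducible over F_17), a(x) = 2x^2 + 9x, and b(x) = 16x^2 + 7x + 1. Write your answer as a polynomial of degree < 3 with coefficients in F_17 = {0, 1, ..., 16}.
a · b ≡ 9x^2 + 5x + 3 (mod f(x))

Multiply in F_17[x]: a(x)·b(x) = (2x^2 + 9x)·(16x^2 + 7x + 1) = 15x^4 + 5x^3 + 14x^2 + 9x. This has degree ≥ 3, so divide by f(x) over F_17: 15x^4 + 5x^3 + 14x^2 + 9x = (15x + 5)·(x^3 + 6x + 13) + (9x^2 + 5x + 3). Hence a·b ≡ 9x^2 + 5x + 3 (mod f). (F_17[x]/(f) is a field with 17^3 = 4913 elements since f is irreducible of degree 3.)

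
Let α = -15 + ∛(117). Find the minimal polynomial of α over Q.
m_α(x) = x^3 + 45x^2 + 675x + 3258

Set β = α + 15 = ∛(117), so β^3 = 117. Then (α + 15)^3 - 117 = 0, i.e. α is a root of g(x) = (x + 15)^3 - 117 = x^3 + 45x^2 + 675x + 3258. Since g(x) = h(x + 15) where h(x) = x^3 - 117, and h is irreducible over Q (because 117 is not a perfect cube, so h has no rational root, and a monic cubic with no rational root is irreducible), g is also irreducible (irreducibility is preserved under the substitution x → x + 15). Hence m_α(x) = x^3 + 45x^2 + 675x + 3258.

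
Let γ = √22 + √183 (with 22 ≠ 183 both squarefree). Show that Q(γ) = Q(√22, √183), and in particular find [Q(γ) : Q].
[Q(γ) : Q] = 4 (equivalently, Q(γ) = Q(√22, √183))

Obviously Q(γ) ⊆ Q(√22, √183), and [Q(√22, √183):Q] = 4 (since 22, 183 are distinct squarefree integers > 1 with 4026 not a perfect square). To show equality we compute the minimal polynomial of γ. From γ = √22 + √183: γ^2 = 22 + 2√(4026) + 183 = 205 + 2√(4026), so γ^2 - 205 = 2√(4026); squaring, (γ^2 - 205)^2 = 4·4026, i.e. γ^4 - 410γ^2 + 42025 - 16104 = 0, i.e. γ^4 - 410γ^2 + 25921 = 0. So γ is a root of x^4 - 410x^2 + 25921. This polynomial is irreducible over Q: it has no rational root (each ±√22 ± √183 is irrational), and any factorization into two quadratics over Q would force √(4026) ∈ Q (pairing opposite roots) or √22, √183 ∈ Q (other pairings), all impossible. Hence [Q(γ):Q] = 4 = [Q(√22, √183):Q], so Q(γ) = Q(√22, √183).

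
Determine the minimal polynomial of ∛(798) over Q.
m_α(x) = x^3 - 798

α satisfies α^3 = 798, so x^3 - 798 annihilates α. By the rational root test, a rational root p/q (in lowest terms) of x^3 - 798 would satisfy p^3 = 798 q^3, forcing q = 1 and p^3 = 798; but 798 is not a perfect cube, contradiction. A monic cubic over Q with no rational root is irreducible (any nontrivial factorization would include a linear factor). Hence x^3 - 798 is the minimal polynomial of α, and in particular [Q(α):Q] = 3.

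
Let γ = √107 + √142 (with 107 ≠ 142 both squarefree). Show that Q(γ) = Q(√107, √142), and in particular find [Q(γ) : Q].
[Q(γ) : Q] = 4 (equivalently, Q(γ) = Q(√107, √142))

Obviously Q(γ) ⊆ Q(√107, √142), and [Q(√107, √142):Q] = 4 (since 107, 142 are distinct squarefree integers > 1 with 15194 not a perfect square). To show equality we compute the minimal polynomial of γ. From γ = √107 + √142: γ^2 = 107 + 2√(15194) + 142 = 249 + 2√(15194), so γ^2 - 249 = 2√(15194); squaring, (γ^2 - 249)^2 = 4·15194, i.e. γ^4 - 498γ^2 + 62001 - 60776 = 0, i.e. γ^4 - 498γ^2 + 1225 = 0. So γ is a root of x^4 - 498x^2 + 1225. This polynomial is irreducible over Q: it has no rational root (each ±√107 ± √142 is irrational), and any factorization into two quadratics over Q would force √(15194) ∈ Q (pairing opposite roots) or √107, √142 ∈ Q (other pairings), all impossible. Hence [Q(γ):Q] = 4 = [Q(√107, √142):Q], so Q(γ) = Q(√107, √142).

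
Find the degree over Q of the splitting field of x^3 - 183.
[K : Q] = 6

The roots of x^3 - 183 are ∛183, ω∛183, ω^2∛183 where ω = e^(2πi/3) is a primitive cube root of unity, so K = Q(∛183, ω). Now [Q(∛183):Q] = 3 (since 183 is not a perfect cube, x^3 - 183 is irreducible) and [Q(ω):Q] = 2. Both 2 and 3 divide [K:Q], and [K:Q] ≤ 3·2 = 6, so [K:Q] = 6. (Equivalently: Q(∛183) ⊂ R but ω ∉ R, so [K : Q(∛183)] = 2.)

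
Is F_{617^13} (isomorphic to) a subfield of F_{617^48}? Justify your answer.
No: F_{617^13} is not a subfield of F_{617^48}

F_{p^m} embeds in F_{p^n} iff m | n. Here 13 ∤ 48 (since 48 = 3·13 + 9 with remainder 9 ≠ 0), so F_{617^13} is not a subfield of F_{617^48}. Equivalently: if it were, the tower law would give 13 = [F_{617^13}:F_617] dividing [F_{617^48}:F_617] = 48, contradiction.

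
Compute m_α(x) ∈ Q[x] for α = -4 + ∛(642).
m_α(x) = x^3 + 12x^2 + 48x - 578

Set β = α + 4 = ∛(642), so β^3 = 642. Then (α + 4)^3 - 642 = 0, i.e. α is a root of g(x) = (x + 4)^3 - 642 = x^3 + 12x^2 + 48x - 578. Since g(x) = h(x + 4) where h(x) = x^3 - 642, and h is irreducible over Q (because 642 is not a perfect cube, so h has no rational root, and a monic cubic with no rational root is irreducible), g is also irreducible (irreducibility is preserved under the substitution x → x + 4). Hence m_α(x) = x^3 + 12x^2 + 48x - 578.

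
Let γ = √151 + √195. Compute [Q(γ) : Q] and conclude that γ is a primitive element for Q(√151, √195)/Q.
[Q(γ) : Q] = 4 (equivalently, Q(γ) = Q(√151, √195))

Obviously Q(γ) ⊆ Q(√151, √195), and [Q(√151, √195):Q] = 4 (since 151, 195 are distinct squarefree integers > 1 with 29445 not a perfect square). To show equality we compute the minimal polynomial of γ. From γ = √151 + √195: γ^2 = 151 + 2√(29445) + 195 = 346 + 2√(29445), so γ^2 - 346 = 2√(29445); squaring, (γ^2 - 346)^2 = 4·29445, i.e. γ^4 - 692γ^2 + 119716 - 117780 = 0, i.e. γ^4 - 692γ^2 + 1936 = 0. So γ is a root of x^4 - 692x^2 + 1936. This polynomial is irreducible over Q: it has no rational root (each ±√151 ± √195 is irrational), and any factorization into two quadratics over Q would force √(29445) ∈ Q (pairing opposite roots) or √151, √195 ∈ Q (other pairings), all impossible. Hence [Q(γ):Q] = 4 = [Q(√151, √195):Q], so Q(γ) = Q(√151, √195).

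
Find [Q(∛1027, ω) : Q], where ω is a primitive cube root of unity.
[Q(∛1027, ω) : Q] = 6

[Q(∛1027):Q] = 3 (min poly x^3 - 1027, irreducible since 1027 is not a perfect cube). [Q(ω):Q] = 2 (min poly x^2 + x + 1). Since Q(∛1027) ⊂ R and ω ∉ R, we have ω ∉ Q(∛1027), so x^2 + x + 1 remains irreducible over Q(∛1027) and [Q(∛1027, ω) : Q(∛1027)] = 2. By the tower law, [Q(∛1027, ω) : Q] = 3 · 2 = 6. (In fact Q(∛1027, ω) is the splitting field of x^3 - 1027 over Q.)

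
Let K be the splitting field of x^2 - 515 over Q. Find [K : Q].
[K : Q] = 2

f(x) = x^2 - 515 factors as (x - √515)(x + √515). The splitting field is K = Q(√515). Since 515 is squarefree and > 1, it is not a perfect square, so x^2 - 515 is irreducible over Q and [Q(√515) : Q] = 2. Hence [K : Q] = 2.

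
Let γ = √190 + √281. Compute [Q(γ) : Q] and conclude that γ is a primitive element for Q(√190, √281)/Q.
[Q(γ) : Q] = 4 (equivalently, Q(γ) = Q(√190, √281))

Obviously Q(γ) ⊆ Q(√190, √281), and [Q(√190, √281):Q] = 4 (since 190, 281 are distinct squarefree integers > 1 with 53390 not a perfect square). To show equality we compute the minimal polynomial of γ. From γ = √190 + √281: γ^2 = 190 + 2√(53390) + 281 = 471 + 2√(53390), so γ^2 - 471 = 2√(53390); squaring, (γ^2 - 471)^2 = 4·53390, i.e. γ^4 - 942γ^2 + 221841 - 213560 = 0, i.e. γ^4 - 942γ^2 + 8281 = 0. So γ is a root of x^4 - 942x^2 + 8281. This polynomial is irreducible over Q: it has no rational root (each ±√190 ± √281 is irrational), and any factorization into two quadratics over Q would force √(53390) ∈ Q (pairing opposite roots) or √190, √281 ∈ Q (other pairings), all impossible. Hence [Q(γ):Q] = 4 = [Q(√190, √281):Q], so Q(γ) = Q(√190, √281).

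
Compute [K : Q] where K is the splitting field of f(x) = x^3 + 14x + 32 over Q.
[K : Q] = 6

By the rational root test, any rational root of the monic integer polynomial f(x) = x^3 + 14x + 32 must be an integer dividing the constant term 32, i.e. one of ±{1, 2, 4, 8, 16, 32}. Evaluating: f(1) = 47, f(-1) = 17, f(2) = 68, f(-2) = -4, f(4) = 152, f(-4) = -88, f(8) = 656, f(-8) = -592, f(16) = 4352, f(-16) = -4288, f(32) = 33248, f(-32) = -33184; none is 0, so f has no rational root and is therefore irreducible over Q (a cubic with no linear factor over a field is irreducible). For an irreducible cubic, the Galois group is A_3 or S_3 according as the discriminant disc(f) = -4a^3 - 27b^2 = -4·(14)^3 - 27·(32)^2 = -38624 is or is not a square in Q. Here disc(f) = -38624 is not a perfect square in Q, so the Galois group of f over Q is not contained in A_3 and must be all of S_3. The splitting field has degree |S_3| = 6 over Q, so [K : Q] = 6.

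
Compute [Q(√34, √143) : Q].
[Q(√34, √143) : Q] = 4

[Q(√34):Q] = 2 (min poly x^2 - 34, irreducible since 34 is squarefree > 1). For the top step, suppose √143 ∈ Q(√34), say √143 = c + d√34 with c, d ∈ Q. Squaring: 143 = c^2 + 34d^2 + 2cd√34. Since √34 ∉ Q this forces 2cd = 0. If d = 0 then √143 = c ∈ Q, contradicting 143 squarefree > 1. If c = 0 then 143 = 34d^2, so 34·143 = (34d)^2 is a perfect square in Q — but 34·143 = 4862 is not a perfect square (since 34 and 143 are distinct squarefree integers). Contradiction. Hence √143 ∉ Q(√34), so x^2 - 143 stays irreducible over Q(√34) and [Q(√34, √143) : Q(√34)] = 2. By the tower law, [Q(√34, √143) : Q] = 2 · 2 = 4.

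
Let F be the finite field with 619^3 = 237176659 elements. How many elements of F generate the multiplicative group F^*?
There are φ(237176658) = 74159712 primitive elements

F_q^* is cyclic of order q - 1 = 237176658. A cyclic group of order m has exactly φ(m) generators. Here m = 237176658 = 2 · 3^2 · 19 · 103 · 6733, so the number of primitive elements is φ(237176658) = 74159712.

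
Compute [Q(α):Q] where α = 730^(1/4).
[Q(α):Q] = 4

α is a root of x^4 - 730. By Eisenstein's criterion at the prime p = 2 (which divides the constant term 730 but p^2 = 4 does not, since 730 is squarefree), x^4 - 730 is irreducible over Q. Hence [Q(α):Q] = 4.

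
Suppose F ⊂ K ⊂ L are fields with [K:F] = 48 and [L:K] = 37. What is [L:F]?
[L:F] = 1776

The tower law says that for any tower of field extensions F ⊂ K ⊂ L with finite degrees, [L:F] = [L:K] · [K:F]. Here this gives [L:F] = 37 · 48 = 1776.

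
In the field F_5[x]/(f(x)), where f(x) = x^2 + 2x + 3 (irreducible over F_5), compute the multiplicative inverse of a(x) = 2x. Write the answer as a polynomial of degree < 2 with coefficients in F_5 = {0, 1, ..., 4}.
a(x)^(-1) ≡ 4x + 3 (mod f(x))

Since f is irreducible over F_5, F_5[x]/(f) is a field and a(x) ≠ 0 has an inverse. Apply the extended Euclidean algorithm to f(x) and a(x) in F_5[x]: f(x) = (3x + 1)·a(x) + (3). The last nonzero remainder is the constant 3 = gcd(f, a) in F_5. Back-substituting through the division chain expresses 3 = s(x)·a(x) + t(x)·f(x) with s(x) ≡ 2x + 4 (mod f), so (2x + 4)·a(x) ≡ 3 (mod f). Multiplying by 3^(-1) ≡ 2 in F_5 gives a(x)^(-1) ≡ 2·(2x + 4) ≡ 4x + 3 (mod f). Check: (2x)·(4x + 3) = 3x^2 + x ≡ 1 (mod x^2 + 2x + 3).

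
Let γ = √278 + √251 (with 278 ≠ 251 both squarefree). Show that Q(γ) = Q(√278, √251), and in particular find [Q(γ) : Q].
[Q(γ) : Q] = 4 (equivalently, Q(γ) = Q(√278, √251))

Obviously Q(γ) ⊆ Q(√278, √251), and [Q(√278, √251):Q] = 4 (since 278, 251 are distinct squarefree integers > 1 with 69778 not a perfect square). To show equality we compute the minimal polynomial of γ. From γ = √278 + √251: γ^2 = 278 + 2√(69778) + 251 = 529 + 2√(69778), so γ^2 - 529 = 2√(69778); squaring, (γ^2 - 529)^2 = 4·69778, i.e. γ^4 - 1058γ^2 + 279841 - 279112 = 0, i.e. γ^4 - 1058γ^2 + 729 = 0. So γ is a root of x^4 - 1058x^2 + 729. This polynomial is irreducible over Q: it has no rational root (each ±√278 ± √251 is irrational), and any factorization into two quadratics over Q would force √(69778) ∈ Q (pairing opposite roots) or √278, √251 ∈ Q (other pairings), all impossible. Hence [Q(γ):Q] = 4 = [Q(√278, √251):Q], so Q(γ) = Q(√278, √251).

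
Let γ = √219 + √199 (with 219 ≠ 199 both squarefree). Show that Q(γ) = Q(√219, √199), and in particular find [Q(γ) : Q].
[Q(γ) : Q] = 4 (equivalently, Q(γ) = Q(√219, √199))

Obviously Q(γ) ⊆ Q(√219, √199), and [Q(√219, √199):Q] = 4 (since 219, 199 are distinct squarefree integers > 1 with 43581 not a perfect square). To show equality we compute the minimal polynomial of γ. From γ = √219 + √199: γ^2 = 219 + 2√(43581) + 199 = 418 + 2√(43581), so γ^2 - 418 = 2√(43581); squaring, (γ^2 - 418)^2 = 4·43581, i.e. γ^4 - 836γ^2 + 174724 - 174324 = 0, i.e. γ^4 - 836γ^2 + 400 = 0. So γ is a root of x^4 - 836x^2 + 400. This polynomial is irreducible over Q: it has no rational root (each ±√219 ± √199 is irrational), and any factorization into two quadratics over Q would force √(43581) ∈ Q (pairing opposite roots) or √219, √199 ∈ Q (other pairings), all impossible. Hence [Q(γ):Q] = 4 = [Q(√219, √199):Q], so Q(γ) = Q(√219, √199).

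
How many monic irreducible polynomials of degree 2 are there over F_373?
There are 69378 monic irreducible polynomials of degree 2 over F_373

Each element of F_{373^2} that lies in no proper subfield is a root of exactly one monic irreducible of degree 2 over F_373, and each such polynomial has 2 distinct roots in F_{373^2}. By Möbius inversion the count is N_373(2) = (1/2) Σ_{d|2} μ(2/d) · 373^d = (1/2)(μ(2)·373^1 + μ(1)·373^2) = 138756/2 = 69378.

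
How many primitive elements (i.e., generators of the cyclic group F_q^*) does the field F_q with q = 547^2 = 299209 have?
There are φ(299208) = 78336 primitive elements

F_q^* is cyclic of order q - 1 = 299208. A cyclic group of order m has exactly φ(m) generators. Here m = 299208 = 2^3 · 3 · 7 · 13 · 137, so the number of primitive elements is φ(299208) = 78336.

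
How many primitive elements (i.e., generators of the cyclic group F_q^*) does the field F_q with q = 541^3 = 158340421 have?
There are φ(158340420) = 36189504 primitive elements

F_q^* is cyclic of order q - 1 = 158340420. A cyclic group of order m has exactly φ(m) generators. Here m = 158340420 = 2^2 · 3^4 · 5 · 7 · 13963, so the number of primitive elements is φ(158340420) = 36189504.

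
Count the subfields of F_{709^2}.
F_{709^2} has 2 subfields

The subfields of F_{p^n} are exactly the fields F_{p^d} for d | n (each is the fixed field of the unique index-d subgroup of Gal(F_{p^n}/F_p) ≅ Z/nZ). The divisors of n = 2 are {1, 2}, giving 2 subfields: F_{709^1}, F_{709^2}.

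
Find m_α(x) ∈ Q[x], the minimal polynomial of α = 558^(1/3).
m_α(x) = x^3 - 558

α satisfies α^3 = 558, so x^3 - 558 annihilates α. By the rational root test, a rational root p/q (in lowest terms) of x^3 - 558 would satisfy p^3 = 558 q^3, forcing q = 1 and p^3 = 558; but 558 is not a perfect cube, contradiction. A monic cubic over Q with no rational root is irreducible (any nontrivial factorization would include a linear factor). Hence x^3 - 558 is the minimal polynomial of α, and in particular [Q(α):Q] = 3.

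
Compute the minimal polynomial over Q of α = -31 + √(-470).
m_α(x) = x^2 + 62x + 1431

From α + 31 = √(-470), squaring gives (α + 31)^2 = -470, i.e. α^2 + 62α + 961 = -470, so α^2 + 62α + 1431 = 0. The discriminant of x^2 + 62x + 1431 is (62)^2 - 4·(1431) = 3844 - 5724 = -1880, and 4·(-470) is not a perfect square in Q since -470 is squarefree and ≠ 1. Hence x^2 + 62x + 1431 is irreducible over Q and is the minimal polynomial of α.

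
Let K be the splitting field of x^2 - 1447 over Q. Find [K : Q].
[K : Q] = 2

f(x) = x^2 - 1447 factors as (x - √1447)(x + √1447). The splitting field is K = Q(√1447). Since 1447 is squarefree and > 1, it is not a perfect square, so x^2 - 1447 is irreducible over Q and [Q(√1447) : Q] = 2. Hence [K : Q] = 2.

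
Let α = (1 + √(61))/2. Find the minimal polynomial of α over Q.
m_α(x) = x^2 - x - 15

From 2α - 1 = √(61), squaring gives (2α - 1)^2 = 61, i.e. 4α^2 - 4α + 1 = 61, so α^2 - α + (1 - 61)/4 = 0. Since 61 ≡ 1 (mod 4), (1 - 61)/4 = -15 ∈ Z. The polynomial x^2 - x - 15 has discriminant 1 - 4·(-15) = 61, which is not a perfect square in Q (d = 61 is squarefree and ≠ 1), so x^2 - x - 15 is irreducible over Q. It is the minimal polynomial of α.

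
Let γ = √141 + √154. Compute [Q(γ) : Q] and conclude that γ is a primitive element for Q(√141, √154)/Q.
[Q(γ) : Q] = 4 (equivalently, Q(γ) = Q(√141, √154))

Obviously Q(γ) ⊆ Q(√141, √154), and [Q(√141, √154):Q] = 4 (since 141, 154 are distinct squarefree integers > 1 with 21714 not a perfect square). To show equality we compute the minimal polynomial of γ. From γ = √141 + √154: γ^2 = 141 + 2√(21714) + 154 = 295 + 2√(21714), so γ^2 - 295 = 2√(21714); squaring, (γ^2 - 295)^2 = 4·21714, i.e. γ^4 - 590γ^2 + 87025 - 86856 = 0, i.e. γ^4 - 590γ^2 + 169 = 0. So γ is a root of x^4 - 590x^2 + 169. This polynomial is irreducible over Q: it has no rational root (each ±√141 ± √154 is irrational), and any factorization into two quadratics over Q would force √(21714) ∈ Q (pairing opposite roots) or √141, √154 ∈ Q (other pairings), all impossible. Hence [Q(γ):Q] = 4 = [Q(√141, √154):Q], so Q(γ) = Q(√141, √154).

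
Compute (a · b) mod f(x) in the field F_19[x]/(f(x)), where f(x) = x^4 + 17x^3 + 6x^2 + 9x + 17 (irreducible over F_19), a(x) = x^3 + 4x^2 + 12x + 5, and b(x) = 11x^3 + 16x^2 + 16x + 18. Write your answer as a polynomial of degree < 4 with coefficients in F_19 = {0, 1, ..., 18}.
a · b ≡ 16x^3 + 10x^2 + 7x + 7 (mod f(x))

Multiply in F_19[x]: a(x)·b(x) = (x^3 + 4x^2 + 12x + 5)·(11x^3 + 16x^2 + 16x + 18) = 11x^6 + 3x^5 + 3x^4 + 6x^3 + 2x^2 + 11x + 14. This has degree ≥ 4, so divide by f(x) over F_19: 11x^6 + 3x^5 + 3x^4 + 6x^3 + 2x^2 + 11x + 14 = (11x^2 + 6x + 6)·(x^4 + 17x^3 + 6x^2 + 9x + 17) + (16x^3 + 10x^2 + 7x + 7). Hence a·b ≡ 16x^3 + 10x^2 + 7x + 7 (mod f). (F_19[x]/(f) is a field with 19^4 = 130321 elements since f is irreducible of degree 4.)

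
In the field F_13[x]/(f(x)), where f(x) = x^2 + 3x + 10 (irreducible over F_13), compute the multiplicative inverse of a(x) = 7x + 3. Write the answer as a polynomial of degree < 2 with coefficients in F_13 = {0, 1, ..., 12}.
a(x)^(-1) ≡ 12x + 3 (mod f(x))

Since f is irreducible over F_13, F_13[x]/(f) is a field and a(x) ≠ 0 has an inverse. Apply the extended Euclidean algorithm to f(x) and a(x) in F_13[x]: f(x) = (2x + 7)·a(x) + (2). The last nonzero remainder is the constant 2 = gcd(f, a) in F_13. Back-substituting through the division chain expresses 2 = s(x)·a(x) + t(x)·f(x) with s(x) ≡ 11x + 6 (mod f), so (11x + 6)·a(x) ≡ 2 (mod f). Multiplying by 2^(-1) ≡ 7 in F_13 gives a(x)^(-1) ≡ 7·(11x + 6) ≡ 12x + 3 (mod f). Check: (7x + 3)·(12x + 3) = 6x^2 + 5x + 9 ≡ 1 (mod x^2 + 3x + 10).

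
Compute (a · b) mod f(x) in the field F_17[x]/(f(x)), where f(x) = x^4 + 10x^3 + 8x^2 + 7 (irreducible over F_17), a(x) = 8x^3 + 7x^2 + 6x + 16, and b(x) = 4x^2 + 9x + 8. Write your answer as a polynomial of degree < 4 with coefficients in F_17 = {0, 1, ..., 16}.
a · b ≡ 4x^3 + 13x^2 + 2x + 2 (mod f(x))

Multiply in F_17[x]: a(x)·b(x) = (8x^3 + 7x^2 + 6x + 16)·(4x^2 + 9x + 8) = 15x^5 + 15x^4 + 15x^3 + 4x^2 + 5x + 9. This has degree ≥ 4, so divide by f(x) over F_17: 15x^5 + 15x^4 + 15x^3 + 4x^2 + 5x + 9 = (15x + 1)·(x^4 + 10x^3 + 8x^2 + 7) + (4x^3 + 13x^2 + 2x + 2). Hence a·b ≡ 4x^3 + 13x^2 + 2x + 2 (mod f). (F_17[x]/(f) is a field with 17^4 = 83521 elements since f is irreducible of degree 4.)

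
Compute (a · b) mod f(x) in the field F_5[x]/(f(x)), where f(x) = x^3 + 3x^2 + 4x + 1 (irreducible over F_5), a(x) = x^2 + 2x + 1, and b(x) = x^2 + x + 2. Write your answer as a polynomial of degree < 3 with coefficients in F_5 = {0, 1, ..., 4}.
a · b ≡ x^2 + 4x + 2 (mod f(x))

Multiply in F_5[x]: a(x)·b(x) = (x^2 + 2x + 1)·(x^2 + x + 2) = x^4 + 3x^3 + 2. This has degree ≥ 3, so divide by f(x) over F_5: x^4 + 3x^3 + 2 = (x)·(x^3 + 3x^2 + 4x + 1) + (x^2 + 4x + 2). Hence a·b ≡ x^2 + 4x + 2 (mod f). (F_5[x]/(f) is a field with 5^3 = 125 elements since f is irreducible of degree 3.)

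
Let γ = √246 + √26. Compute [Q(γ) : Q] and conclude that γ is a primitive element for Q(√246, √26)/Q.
[Q(γ) : Q] = 4 (equivalently, Q(γ) = Q(√246, √26))

Obviously Q(γ) ⊆ Q(√246, √26), and [Q(√246, √26):Q] = 4 (since 246, 26 are distinct squarefree integers > 1 with 6396 not a perfect square). To show equality we compute the minimal polynomial of γ. From γ = √246 + √26: γ^2 = 246 + 2√(6396) + 26 = 272 + 2√(6396), so γ^2 - 272 = 2√(6396); squaring, (γ^2 - 272)^2 = 4·6396, i.e. γ^4 - 544γ^2 + 73984 - 25584 = 0, i.e. γ^4 - 544γ^2 + 48400 = 0. So γ is a root of x^4 - 544x^2 + 48400. This polynomial is irreducible over Q: it has no rational root (each ±√246 ± √26 is irrational), and any factorization into two quadratics over Q would force √(6396) ∈ Q (pairing opposite roots) or √246, √26 ∈ Q (other pairings), all impossible. Hence [Q(γ):Q] = 4 = [Q(√246, √26):Q], so Q(γ) = Q(√246, √26).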